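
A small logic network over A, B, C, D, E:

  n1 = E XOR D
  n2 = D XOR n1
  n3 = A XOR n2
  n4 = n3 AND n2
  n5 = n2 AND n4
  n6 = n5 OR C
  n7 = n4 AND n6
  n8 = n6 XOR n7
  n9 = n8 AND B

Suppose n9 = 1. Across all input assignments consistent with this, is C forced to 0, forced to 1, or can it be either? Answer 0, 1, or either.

n9 = n8 AND B must be 1, so both n8 = 1 and B = 1.
n8 = n6 XOR n7 must be 1, so n6 and n7 differ.
Every assignment with n9 = 1 has C = 1; there are 6 such assignment(s).

1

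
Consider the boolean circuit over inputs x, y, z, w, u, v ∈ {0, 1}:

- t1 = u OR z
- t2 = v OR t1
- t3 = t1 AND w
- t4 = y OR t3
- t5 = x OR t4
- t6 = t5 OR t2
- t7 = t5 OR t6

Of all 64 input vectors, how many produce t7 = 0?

2

t7 = t5 OR t6 must be 0, so both t5 = 0 and t6 = 0.
t5 = x OR t4 must be 0, so both x = 0 and t4 = 0.
t6 = t5 OR t2 must be 0, so both t5 = 0 and t2 = 0.
Satisfying assignments:
  x=0, y=0, z=0, w=0, u=0, v=0
  x=0, y=0, z=0, w=1, u=0, v=0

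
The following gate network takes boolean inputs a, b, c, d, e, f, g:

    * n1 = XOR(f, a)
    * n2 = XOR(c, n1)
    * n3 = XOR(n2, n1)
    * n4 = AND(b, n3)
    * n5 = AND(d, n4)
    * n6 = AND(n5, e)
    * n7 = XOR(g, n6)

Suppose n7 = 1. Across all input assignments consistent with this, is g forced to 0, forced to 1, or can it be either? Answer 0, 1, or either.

either

Both values of g occur among assignments with n7 = 1:
  g=0: a=0, b=1, c=1, d=1, e=1, f=0, g=0
  g=1: a=0, b=0, c=0, d=0, e=0, f=0, g=1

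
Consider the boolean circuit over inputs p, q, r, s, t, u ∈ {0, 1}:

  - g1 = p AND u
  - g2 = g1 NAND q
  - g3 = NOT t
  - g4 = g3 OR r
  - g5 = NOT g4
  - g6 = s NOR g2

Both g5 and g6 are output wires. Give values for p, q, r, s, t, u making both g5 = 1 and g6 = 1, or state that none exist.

Check with p=1 q=1 r=0 s=0 t=1 u=1:
g1 = p AND u = 1 AND 1 = 1
g2 = g1 NAND q = 1 NAND 1 = 0
g3 = NOT t = NOT 1 = 0
g4 = g3 OR r = 0 OR 0 = 0
g5 = NOT g4 = NOT 0 = 1
g6 = s NOR g2 = 0 NOR 0 = 1
So g5 = 1 and g6 = 1.

p=1 q=1 r=0 s=0 t=1 u=1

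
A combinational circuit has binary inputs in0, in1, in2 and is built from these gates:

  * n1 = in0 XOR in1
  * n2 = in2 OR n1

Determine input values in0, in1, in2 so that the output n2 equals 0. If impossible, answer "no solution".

in0=1, in1=1, in2=0

n2 = in2 OR n1 must be 0, so both in2 = 0 and n1 = 0.
n1 = in0 XOR in1 must be 0, so in0 and in1 are equal.
Check with in0=1, in1=1, in2=0:
n1 = in0 XOR in1 = 1 XOR 1 = 0
n2 = in2 OR n1 = 0 OR 0 = 0
So n2 = 0 as required.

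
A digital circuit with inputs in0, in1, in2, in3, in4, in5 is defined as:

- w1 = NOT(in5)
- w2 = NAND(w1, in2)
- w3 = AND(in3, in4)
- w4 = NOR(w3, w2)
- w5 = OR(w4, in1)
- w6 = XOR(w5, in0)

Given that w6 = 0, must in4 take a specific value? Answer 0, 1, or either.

Both values of in4 occur among assignments with w6 = 0:
  in4=0: in0=0, in1=0, in2=0, in3=0, in4=0, in5=0
  in4=1: in0=0, in1=0, in2=0, in3=0, in4=1, in5=0

either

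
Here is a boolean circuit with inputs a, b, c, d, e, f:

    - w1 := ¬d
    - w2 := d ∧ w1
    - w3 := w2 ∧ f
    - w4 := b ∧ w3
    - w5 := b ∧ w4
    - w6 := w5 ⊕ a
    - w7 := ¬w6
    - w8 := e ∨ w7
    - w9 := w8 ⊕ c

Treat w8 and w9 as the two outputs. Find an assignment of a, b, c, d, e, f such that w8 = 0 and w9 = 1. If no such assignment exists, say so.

a=1, b=1, c=1, d=0, e=0, f=1

Check with a=1, b=1, c=1, d=0, e=0, f=1:
w1 = ¬d = ¬0 = 1
w2 = d ∧ w1 = 0 ∧ 1 = 0
w3 = w2 ∧ f = 0 ∧ 1 = 0
w4 = b ∧ w3 = 1 ∧ 0 = 0
w5 = b ∧ w4 = 1 ∧ 0 = 0
w6 = w5 ⊕ a = 0 ⊕ 1 = 1
w7 = ¬w6 = ¬1 = 0
w8 = e ∨ w7 = 0 ∨ 0 = 0
w9 = w8 ⊕ c = 0 ⊕ 1 = 1
So w8 = 0 and w9 = 1.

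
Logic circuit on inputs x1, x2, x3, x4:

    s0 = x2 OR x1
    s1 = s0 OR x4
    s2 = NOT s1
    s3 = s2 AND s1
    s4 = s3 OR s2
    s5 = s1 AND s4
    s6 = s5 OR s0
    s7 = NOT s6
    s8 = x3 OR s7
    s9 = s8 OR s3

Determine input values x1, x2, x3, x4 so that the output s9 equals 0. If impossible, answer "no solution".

x1=0, x2=1, x3=0, x4=0

Check with x1=0, x2=1, x3=0, x4=0:
s0 = x2 OR x1 = 1 OR 0 = 1
s1 = s0 OR x4 = 1 OR 0 = 1
s2 = NOT s1 = NOT 1 = 0
s3 = s2 AND s1 = 0 AND 1 = 0
s4 = s3 OR s2 = 0 OR 0 = 0
s5 = s1 AND s4 = 1 AND 0 = 0
s6 = s5 OR s0 = 0 OR 1 = 1
s7 = NOT s6 = NOT 1 = 0
s8 = x3 OR s7 = 0 OR 0 = 0
s9 = s8 OR s3 = 0 OR 0 = 0
So s9 = 0 as required.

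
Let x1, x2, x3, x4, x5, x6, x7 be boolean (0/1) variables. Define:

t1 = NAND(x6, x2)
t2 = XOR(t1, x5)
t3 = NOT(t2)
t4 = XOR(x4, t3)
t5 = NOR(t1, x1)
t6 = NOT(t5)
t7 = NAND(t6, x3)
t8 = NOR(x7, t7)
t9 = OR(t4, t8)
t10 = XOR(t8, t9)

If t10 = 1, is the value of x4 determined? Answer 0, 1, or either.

either

Both values of x4 occur among assignments with t10 = 1:
  x4=0: x1=0, x2=0, x3=0, x4=0, x5=1, x6=0, x7=0
  x4=1: x1=0, x2=0, x3=0, x4=1, x5=0, x6=0, x7=0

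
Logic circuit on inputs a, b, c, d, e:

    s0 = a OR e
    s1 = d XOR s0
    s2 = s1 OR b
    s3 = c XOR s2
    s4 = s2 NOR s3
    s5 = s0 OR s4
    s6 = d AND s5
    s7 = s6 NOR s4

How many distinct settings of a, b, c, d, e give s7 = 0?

13

s7 = s6 NOR s4 must be 0, so at least one of s6, s4 is 1.
Enumerating the 32 input combinations, 13 give s7 = 0 and 19 give s7 = 1.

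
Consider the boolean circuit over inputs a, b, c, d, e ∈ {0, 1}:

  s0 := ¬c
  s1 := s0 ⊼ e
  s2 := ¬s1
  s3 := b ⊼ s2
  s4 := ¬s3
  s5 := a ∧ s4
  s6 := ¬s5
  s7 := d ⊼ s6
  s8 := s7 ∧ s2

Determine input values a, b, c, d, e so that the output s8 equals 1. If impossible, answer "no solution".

a=1, b=1, c=0, d=1, e=1

s8 = s7 ∧ s2 must be 1, so both s7 = 1 and s2 = 1.
s7 = d ⊼ s6 must be 1, so at least one of d, s6 is 0.
Check with a=1, b=1, c=0, d=1, e=1:
s0 = ¬c = ¬0 = 1
s1 = s0 ⊼ e = 1 ⊼ 1 = 0
s2 = ¬s1 = ¬0 = 1
s3 = b ⊼ s2 = 1 ⊼ 1 = 0
s4 = ¬s3 = ¬0 = 1
s5 = a ∧ s4 = 1 ∧ 1 = 1
s6 = ¬s5 = ¬1 = 0
s7 = d ⊼ s6 = 1 ⊼ 0 = 1
s8 = s7 ∧ s2 = 1 ∧ 1 = 1
So s8 = 1 as required.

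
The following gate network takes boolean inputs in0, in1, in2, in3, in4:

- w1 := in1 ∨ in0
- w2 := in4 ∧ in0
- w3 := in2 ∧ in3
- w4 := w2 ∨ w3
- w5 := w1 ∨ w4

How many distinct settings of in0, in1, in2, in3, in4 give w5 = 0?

6

w5 = w1 ∨ w4 must be 0, so both w1 = 0 and w4 = 0.
w1 = in1 ∨ in0 must be 0, so both in1 = 0 and in0 = 0.
Satisfying assignments:
  in0=0, in1=0, in2=0, in3=0, in4=0
  in0=0, in1=0, in2=0, in3=0, in4=1
  in0=0, in1=0, in2=0, in3=1, in4=0
  in0=0, in1=0, in2=0, in3=1, in4=1
  in0=0, in1=0, in2=1, in3=0, in4=0
  in0=0, in1=0, in2=1, in3=0, in4=1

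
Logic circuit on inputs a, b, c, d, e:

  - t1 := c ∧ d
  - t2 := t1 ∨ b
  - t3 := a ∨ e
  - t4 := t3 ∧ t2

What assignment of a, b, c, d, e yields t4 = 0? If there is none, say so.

a=0 b=1 c=0 d=0 e=0

t4 = t3 ∧ t2 must be 0, so at least one of t3, t2 is 0.
Check with a=0 b=1 c=0 d=0 e=0:
t1 = c ∧ d = 0 ∧ 0 = 0
t2 = t1 ∨ b = 0 ∨ 1 = 1
t3 = a ∨ e = 0 ∨ 0 = 0
t4 = t3 ∧ t2 = 0 ∧ 1 = 0
So t4 = 0 as required.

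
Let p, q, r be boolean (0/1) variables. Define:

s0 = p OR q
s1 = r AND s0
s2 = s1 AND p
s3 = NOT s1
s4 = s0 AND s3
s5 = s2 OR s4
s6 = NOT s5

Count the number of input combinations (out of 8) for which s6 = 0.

5

s6 = NOT s5 must be 0, so s5 = 1.
s5 = s2 OR s4 must be 1, so at least one of s2, s4 is 1.
Satisfying assignments:
  p=0, q=1, r=0
  p=1, q=0, r=0
  p=1, q=0, r=1
  p=1, q=1, r=0
  p=1, q=1, r=1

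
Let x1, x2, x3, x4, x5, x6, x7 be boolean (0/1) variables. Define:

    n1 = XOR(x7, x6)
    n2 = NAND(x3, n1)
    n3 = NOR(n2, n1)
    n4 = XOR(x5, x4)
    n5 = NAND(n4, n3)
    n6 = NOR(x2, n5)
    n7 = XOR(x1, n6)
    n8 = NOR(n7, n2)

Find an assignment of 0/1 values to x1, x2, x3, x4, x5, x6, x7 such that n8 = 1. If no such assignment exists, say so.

x1=0, x2=0, x3=1, x4=1, x5=0, x6=0, x7=1

n8 = NOR(n7, n2) must be 1, so both n7 = 0 and n2 = 0.
Check with x1=0, x2=0, x3=1, x4=1, x5=0, x6=0, x7=1:
n1 = XOR(x7, x6) = XOR(1, 0) = 1
n2 = NAND(x3, n1) = NAND(1, 1) = 0
n3 = NOR(n2, n1) = NOR(0, 1) = 0
n4 = XOR(x5, x4) = XOR(0, 1) = 1
n5 = NAND(n4, n3) = NAND(1, 0) = 1
n6 = NOR(x2, n5) = NOR(0, 1) = 0
n7 = XOR(x1, n6) = XOR(0, 0) = 0
n8 = NOR(n7, n2) = NOR(0, 0) = 1
So n8 = 1 as required.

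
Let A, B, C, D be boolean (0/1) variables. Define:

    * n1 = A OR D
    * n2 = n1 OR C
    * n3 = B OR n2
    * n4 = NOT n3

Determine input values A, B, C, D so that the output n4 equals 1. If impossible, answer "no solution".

n4 = NOT n3 must be 1, so n3 = 0.
Check with A=0, B=0, C=0, D=0:
n1 = A OR D = 0 OR 0 = 0
n2 = n1 OR C = 0 OR 0 = 0
n3 = B OR n2 = 0 OR 0 = 0
n4 = NOT n3 = NOT 0 = 1
So n4 = 1 as required.

A=0, B=0, C=0, D=0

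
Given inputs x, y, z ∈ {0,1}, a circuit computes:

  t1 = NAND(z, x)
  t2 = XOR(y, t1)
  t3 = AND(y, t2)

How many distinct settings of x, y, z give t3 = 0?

t3 = AND(y, t2) must be 0, so at least one of y, t2 is 0.
Enumerating the 8 input combinations, 7 give t3 = 0 and 1 give t3 = 1.

7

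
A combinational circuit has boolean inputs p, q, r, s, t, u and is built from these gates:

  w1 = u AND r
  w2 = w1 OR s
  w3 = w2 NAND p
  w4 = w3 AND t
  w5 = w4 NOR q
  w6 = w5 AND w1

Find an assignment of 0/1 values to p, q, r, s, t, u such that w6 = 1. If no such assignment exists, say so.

Check with p=1 q=0 r=1 s=0 t=1 u=1:
w1 = u AND r = 1 AND 1 = 1
w2 = w1 OR s = 1 OR 0 = 1
w3 = w2 NAND p = 1 NAND 1 = 0
w4 = w3 AND t = 0 AND 1 = 0
w5 = w4 NOR q = 0 NOR 0 = 1
w6 = w5 AND w1 = 1 AND 1 = 1
So w6 = 1 as required.

p=1 q=0 r=1 s=0 t=1 u=1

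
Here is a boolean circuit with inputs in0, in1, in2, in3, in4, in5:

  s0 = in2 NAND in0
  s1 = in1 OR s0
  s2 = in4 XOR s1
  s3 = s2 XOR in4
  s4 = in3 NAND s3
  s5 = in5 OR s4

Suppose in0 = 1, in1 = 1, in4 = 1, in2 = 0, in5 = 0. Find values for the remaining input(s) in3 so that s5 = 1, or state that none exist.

s5 = in5 OR s4 must be 1, so at least one of in5, s4 is 1.
Check with in0 = 1, in1 = 1, in4 = 1, in2 = 0, in5 = 0 and in3=0:
s0 = in2 NAND in0 = 0 NAND 1 = 1
s1 = in1 OR s0 = 1 OR 1 = 1
s2 = in4 XOR s1 = 1 XOR 1 = 0
s3 = s2 XOR in4 = 0 XOR 1 = 1
s4 = in3 NAND s3 = 0 NAND 1 = 1
s5 = in5 OR s4 = 0 OR 1 = 1
So s5 = 1.

in3=0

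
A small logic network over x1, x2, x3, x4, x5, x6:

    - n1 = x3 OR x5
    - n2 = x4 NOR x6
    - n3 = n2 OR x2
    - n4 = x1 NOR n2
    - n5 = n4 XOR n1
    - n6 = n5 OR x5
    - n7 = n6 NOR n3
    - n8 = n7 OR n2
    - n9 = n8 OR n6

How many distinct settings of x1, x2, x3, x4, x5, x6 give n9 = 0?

6

n9 = n8 OR n6 must be 0, so both n8 = 0 and n6 = 0.
Satisfying assignments:
  x1=0, x2=1, x3=1, x4=0, x5=0, x6=1
  x1=0, x2=1, x3=1, x4=1, x5=0, x6=0
  x1=0, x2=1, x3=1, x4=1, x5=0, x6=1
  x1=1, x2=1, x3=0, x4=0, x5=0, x6=1
  x1=1, x2=1, x3=0, x4=1, x5=0, x6=0
  x1=1, x2=1, x3=0, x4=1, x5=0, x6=1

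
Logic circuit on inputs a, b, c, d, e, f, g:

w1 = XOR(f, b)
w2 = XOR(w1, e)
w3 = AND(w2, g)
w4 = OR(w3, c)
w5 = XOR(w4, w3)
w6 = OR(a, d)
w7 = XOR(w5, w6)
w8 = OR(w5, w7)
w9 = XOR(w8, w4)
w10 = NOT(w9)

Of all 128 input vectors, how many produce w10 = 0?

44

w10 = NOT(w9) must be 0, so w9 = 1.
w9 = XOR(w8, w4) must be 1, so w8 and w4 differ.
Enumerating the 128 input combinations, 44 give w10 = 0 and 84 give w10 = 1.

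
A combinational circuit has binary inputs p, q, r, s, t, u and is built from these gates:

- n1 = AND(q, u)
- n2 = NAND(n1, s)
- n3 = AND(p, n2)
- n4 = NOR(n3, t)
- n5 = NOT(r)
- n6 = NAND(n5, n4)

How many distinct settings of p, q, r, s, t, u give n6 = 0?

n6 = NAND(n5, n4) must be 0, so both n5 = 1 and n4 = 1.
Enumerating the 64 input combinations, 9 give n6 = 0 and 55 give n6 = 1.

9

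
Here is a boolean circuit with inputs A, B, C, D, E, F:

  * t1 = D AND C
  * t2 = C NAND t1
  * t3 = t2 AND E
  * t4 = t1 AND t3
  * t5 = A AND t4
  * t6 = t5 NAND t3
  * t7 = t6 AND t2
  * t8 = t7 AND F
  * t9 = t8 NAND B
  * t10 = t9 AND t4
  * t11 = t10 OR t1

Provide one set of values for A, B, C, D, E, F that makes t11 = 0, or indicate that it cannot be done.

A=1 B=1 C=0 D=1 E=0 F=1

t11 = t10 OR t1 must be 0, so both t10 = 0 and t1 = 0.
t10 = t9 AND t4 must be 0, so at least one of t9, t4 is 0.
Check with A=1 B=1 C=0 D=1 E=0 F=1:
t1 = D AND C = 1 AND 0 = 0
t2 = C NAND t1 = 0 NAND 0 = 1
t3 = t2 AND E = 1 AND 0 = 0
t4 = t1 AND t3 = 0 AND 0 = 0
t5 = A AND t4 = 1 AND 0 = 0
t6 = t5 NAND t3 = 0 NAND 0 = 1
t7 = t6 AND t2 = 1 AND 1 = 1
t8 = t7 AND F = 1 AND 1 = 1
t9 = t8 NAND B = 1 NAND 1 = 0
t10 = t9 AND t4 = 0 AND 0 = 0
t11 = t10 OR t1 = 0 OR 0 = 0
So t11 = 0 as required.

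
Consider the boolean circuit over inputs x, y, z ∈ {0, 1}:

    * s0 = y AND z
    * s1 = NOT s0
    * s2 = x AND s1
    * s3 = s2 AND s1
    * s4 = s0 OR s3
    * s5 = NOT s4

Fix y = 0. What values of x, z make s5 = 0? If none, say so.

x=1, z=1

Check with y = 0 and x=1, z=1:
s0 = y AND z = 0 AND 1 = 0
s1 = NOT s0 = NOT 0 = 1
s2 = x AND s1 = 1 AND 1 = 1
s3 = s2 AND s1 = 1 AND 1 = 1
s4 = s0 OR s3 = 0 OR 1 = 1
s5 = NOT s4 = NOT 1 = 0
So s5 = 0.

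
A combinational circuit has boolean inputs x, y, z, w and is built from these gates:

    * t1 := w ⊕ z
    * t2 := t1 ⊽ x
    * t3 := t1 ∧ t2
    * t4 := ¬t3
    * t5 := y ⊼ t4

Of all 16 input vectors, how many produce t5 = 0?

8

t5 = y ⊼ t4 must be 0, so both y = 1 and t4 = 1.
t4 = ¬t3 must be 1, so t3 = 0.
Enumerating the 16 input combinations, 8 give t5 = 0 and 8 give t5 = 1.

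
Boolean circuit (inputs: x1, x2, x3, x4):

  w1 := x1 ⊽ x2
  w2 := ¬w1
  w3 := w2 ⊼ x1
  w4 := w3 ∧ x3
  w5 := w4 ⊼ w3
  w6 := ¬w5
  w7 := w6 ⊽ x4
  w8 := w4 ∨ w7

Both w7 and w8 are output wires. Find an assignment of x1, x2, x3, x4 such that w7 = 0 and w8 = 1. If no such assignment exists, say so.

x1=0, x2=0, x3=1, x4=1

Check with x1=0, x2=0, x3=1, x4=1:
w1 = x1 ⊽ x2 = 0 ⊽ 0 = 1
w2 = ¬w1 = ¬1 = 0
w3 = w2 ⊼ x1 = 0 ⊼ 0 = 1
w4 = w3 ∧ x3 = 1 ∧ 1 = 1
w5 = w4 ⊼ w3 = 1 ⊼ 1 = 0
w6 = ¬w5 = ¬0 = 1
w7 = w6 ⊽ x4 = 1 ⊽ 1 = 0
w8 = w4 ∨ w7 = 1 ∨ 0 = 1
So w7 = 0 and w8 = 1.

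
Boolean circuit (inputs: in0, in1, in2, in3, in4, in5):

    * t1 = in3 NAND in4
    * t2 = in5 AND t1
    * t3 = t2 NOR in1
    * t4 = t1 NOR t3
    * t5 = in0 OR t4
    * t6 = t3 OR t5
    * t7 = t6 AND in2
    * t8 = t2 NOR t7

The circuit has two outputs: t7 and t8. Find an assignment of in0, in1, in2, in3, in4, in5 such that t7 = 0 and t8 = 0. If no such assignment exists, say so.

Check with in0=0 in1=0 in2=1 in3=0 in4=1 in5=1:
t1 = in3 NAND in4 = 0 NAND 1 = 1
t2 = in5 AND t1 = 1 AND 1 = 1
t3 = t2 NOR in1 = 1 NOR 0 = 0
t4 = t1 NOR t3 = 1 NOR 0 = 0
t5 = in0 OR t4 = 0 OR 0 = 0
t6 = t3 OR t5 = 0 OR 0 = 0
t7 = t6 AND in2 = 0 AND 1 = 0
t8 = t2 NOR t7 = 1 NOR 0 = 0
So t7 = 0 and t8 = 0.

in0=0 in1=0 in2=1 in3=0 in4=1 in5=1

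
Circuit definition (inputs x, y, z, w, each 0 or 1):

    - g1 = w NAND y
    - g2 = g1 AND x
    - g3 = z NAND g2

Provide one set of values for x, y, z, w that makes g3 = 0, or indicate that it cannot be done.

x=1 y=0 z=1 w=0

Check with x=1 y=0 z=1 w=0:
g1 = w NAND y = 0 NAND 0 = 1
g2 = g1 AND x = 1 AND 1 = 1
g3 = z NAND g2 = 1 NAND 1 = 0
So g3 = 0 as required.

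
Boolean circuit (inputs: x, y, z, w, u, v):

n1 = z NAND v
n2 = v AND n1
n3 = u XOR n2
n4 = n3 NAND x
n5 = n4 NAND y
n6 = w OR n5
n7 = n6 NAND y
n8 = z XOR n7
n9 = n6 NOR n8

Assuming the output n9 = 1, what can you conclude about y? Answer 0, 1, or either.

n9 = n6 NOR n8 must be 1, so both n6 = 0 and n8 = 0.
Every assignment with n9 = 1 has y = 1; there are 6 such assignment(s).

1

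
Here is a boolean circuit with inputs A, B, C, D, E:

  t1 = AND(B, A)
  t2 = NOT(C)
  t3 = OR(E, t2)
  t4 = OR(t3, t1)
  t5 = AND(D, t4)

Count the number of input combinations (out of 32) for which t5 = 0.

19

t5 = AND(D, t4) must be 0, so at least one of D, t4 is 0.
Enumerating the 32 input combinations, 19 give t5 = 0 and 13 give t5 = 1.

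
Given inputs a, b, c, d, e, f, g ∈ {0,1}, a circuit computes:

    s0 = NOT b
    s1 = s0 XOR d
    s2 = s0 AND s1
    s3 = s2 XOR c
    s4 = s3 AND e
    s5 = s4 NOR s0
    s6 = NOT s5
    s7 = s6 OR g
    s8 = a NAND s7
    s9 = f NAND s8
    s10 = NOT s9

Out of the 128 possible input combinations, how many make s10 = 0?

90

s10 = NOT s9 must be 0, so s9 = 1.
Enumerating the 128 input combinations, 90 give s10 = 0 and 38 give s10 = 1.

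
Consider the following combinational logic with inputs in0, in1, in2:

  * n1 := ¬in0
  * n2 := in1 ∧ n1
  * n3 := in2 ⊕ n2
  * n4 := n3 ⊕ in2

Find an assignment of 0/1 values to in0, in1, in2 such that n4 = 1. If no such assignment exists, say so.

in0=0, in1=1, in2=0

Check with in0=0, in1=1, in2=0:
n1 = ¬in0 = ¬0 = 1
n2 = in1 ∧ n1 = 1 ∧ 1 = 1
n3 = in2 ⊕ n2 = 0 ⊕ 1 = 1
n4 = n3 ⊕ in2 = 1 ⊕ 0 = 1
So n4 = 1 as required.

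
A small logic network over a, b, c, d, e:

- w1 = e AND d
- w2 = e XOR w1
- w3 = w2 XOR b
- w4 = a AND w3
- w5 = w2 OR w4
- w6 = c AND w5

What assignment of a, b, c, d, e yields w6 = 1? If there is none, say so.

w6 = c AND w5 must be 1, so both c = 1 and w5 = 1.
w5 = w2 OR w4 must be 1, so at least one of w2, w4 is 1.
Check with a=0, b=1, c=1, d=0, e=1:
w1 = e AND d = 1 AND 0 = 0
w2 = e XOR w1 = 1 XOR 0 = 1
w3 = w2 XOR b = 1 XOR 1 = 0
w4 = a AND w3 = 0 AND 0 = 0
w5 = w2 OR w4 = 1 OR 0 = 1
w6 = c AND w5 = 1 AND 1 = 1
So w6 = 1 as required.

a=0, b=1, c=1, d=0, e=1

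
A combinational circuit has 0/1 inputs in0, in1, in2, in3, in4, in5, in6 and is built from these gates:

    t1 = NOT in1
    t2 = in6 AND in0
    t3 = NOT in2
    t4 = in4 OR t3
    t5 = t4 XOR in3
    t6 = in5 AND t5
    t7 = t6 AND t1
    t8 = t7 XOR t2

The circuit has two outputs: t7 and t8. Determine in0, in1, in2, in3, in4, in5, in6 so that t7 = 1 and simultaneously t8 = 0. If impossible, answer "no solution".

Check with in0=1, in1=0, in2=0, in3=0, in4=1, in5=1, in6=1:
t1 = NOT in1 = NOT 0 = 1
t2 = in6 AND in0 = 1 AND 1 = 1
t3 = NOT in2 = NOT 0 = 1
t4 = in4 OR t3 = 1 OR 1 = 1
t5 = t4 XOR in3 = 1 XOR 0 = 1
t6 = in5 AND t5 = 1 AND 1 = 1
t7 = t6 AND t1 = 1 AND 1 = 1
t8 = t7 XOR t2 = 1 XOR 1 = 0
So t7 = 1 and t8 = 0.

in0=1, in1=0, in2=0, in3=0, in4=1, in5=1, in6=1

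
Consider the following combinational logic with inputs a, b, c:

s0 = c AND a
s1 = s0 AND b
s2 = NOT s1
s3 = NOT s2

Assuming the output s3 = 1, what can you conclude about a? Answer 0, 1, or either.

s3 = NOT s2 must be 1, so s2 = 0.
Every assignment with s3 = 1 has a = 1; there are 1 such assignment(s).
  a=1, b=1, c=1

1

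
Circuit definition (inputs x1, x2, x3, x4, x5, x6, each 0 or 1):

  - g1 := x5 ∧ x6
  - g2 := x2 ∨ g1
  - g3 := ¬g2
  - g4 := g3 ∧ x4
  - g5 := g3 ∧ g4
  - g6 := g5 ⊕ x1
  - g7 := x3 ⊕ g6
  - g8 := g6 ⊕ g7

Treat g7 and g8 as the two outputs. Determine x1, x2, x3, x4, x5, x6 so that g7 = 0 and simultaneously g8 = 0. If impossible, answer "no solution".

Check with x1=0, x2=0, x3=0, x4=0, x5=0, x6=1:
g1 = x5 ∧ x6 = 0 ∧ 1 = 0
g2 = x2 ∨ g1 = 0 ∨ 0 = 0
g3 = ¬g2 = ¬0 = 1
g4 = g3 ∧ x4 = 1 ∧ 0 = 0
g5 = g3 ∧ g4 = 1 ∧ 0 = 0
g6 = g5 ⊕ x1 = 0 ⊕ 0 = 0
g7 = x3 ⊕ g6 = 0 ⊕ 0 = 0
g8 = g6 ⊕ g7 = 0 ⊕ 0 = 0
So g7 = 0 and g8 = 0.

x1=0, x2=0, x3=0, x4=0, x5=0, x6=1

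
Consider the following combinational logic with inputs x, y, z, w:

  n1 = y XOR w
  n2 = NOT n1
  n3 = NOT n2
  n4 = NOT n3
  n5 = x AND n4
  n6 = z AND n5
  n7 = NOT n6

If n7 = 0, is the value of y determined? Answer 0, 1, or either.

either

Both values of y occur among assignments with n7 = 0:
  y=0: x=1, y=0, z=1, w=0
  y=1: x=1, y=1, z=1, w=1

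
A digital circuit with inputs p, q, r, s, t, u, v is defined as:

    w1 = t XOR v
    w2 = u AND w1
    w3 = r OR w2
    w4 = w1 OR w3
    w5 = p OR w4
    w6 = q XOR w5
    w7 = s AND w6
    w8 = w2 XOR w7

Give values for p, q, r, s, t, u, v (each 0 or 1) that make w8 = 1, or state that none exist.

w8 = w2 XOR w7 must be 1, so w2 and w7 differ.
Check with p=1 q=1 r=0 s=0 t=1 u=1 v=0:
w1 = t XOR v = 1 XOR 0 = 1
w2 = u AND w1 = 1 AND 1 = 1
w3 = r OR w2 = 0 OR 1 = 1
w4 = w1 OR w3 = 1 OR 1 = 1
w5 = p OR w4 = 1 OR 1 = 1
w6 = q XOR w5 = 1 XOR 1 = 0
w7 = s AND w6 = 0 AND 0 = 0
w8 = w2 XOR w7 = 1 XOR 0 = 1
So w8 = 1 as required.

p=1 q=1 r=0 s=0 t=1 u=1 v=0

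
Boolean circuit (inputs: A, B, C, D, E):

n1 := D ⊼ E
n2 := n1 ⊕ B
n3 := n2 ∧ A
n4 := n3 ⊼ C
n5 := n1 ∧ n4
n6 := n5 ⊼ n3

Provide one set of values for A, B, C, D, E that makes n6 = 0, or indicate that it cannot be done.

n6 = n5 ⊼ n3 must be 0, so both n5 = 1 and n3 = 1.
n5 = n1 ∧ n4 must be 1, so both n1 = 1 and n4 = 1.
Check with A=1, B=0, C=0, D=0, E=1:
n1 = D ⊼ E = 0 ⊼ 1 = 1
n2 = n1 ⊕ B = 1 ⊕ 0 = 1
n3 = n2 ∧ A = 1 ∧ 1 = 1
n4 = n3 ⊼ C = 1 ⊼ 0 = 1
n5 = n1 ∧ n4 = 1 ∧ 1 = 1
n6 = n5 ⊼ n3 = 1 ⊼ 1 = 0
So n6 = 0 as required.

A=1, B=0, C=0, D=0, E=1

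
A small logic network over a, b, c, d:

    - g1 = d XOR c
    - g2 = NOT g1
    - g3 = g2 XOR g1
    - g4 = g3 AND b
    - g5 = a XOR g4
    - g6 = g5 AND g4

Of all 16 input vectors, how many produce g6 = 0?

g6 = g5 AND g4 must be 0, so at least one of g5, g4 is 0.
Enumerating the 16 input combinations, 12 give g6 = 0 and 4 give g6 = 1.

12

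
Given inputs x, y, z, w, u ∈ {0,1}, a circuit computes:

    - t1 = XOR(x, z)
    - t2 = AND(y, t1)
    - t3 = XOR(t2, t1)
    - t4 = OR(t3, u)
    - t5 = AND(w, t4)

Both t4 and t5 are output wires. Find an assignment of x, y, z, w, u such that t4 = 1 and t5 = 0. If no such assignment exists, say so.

x=1 y=1 z=1 w=0 u=1

Check with x=1 y=1 z=1 w=0 u=1:
t1 = XOR(x, z) = XOR(1, 1) = 0
t2 = AND(y, t1) = AND(1, 0) = 0
t3 = XOR(t2, t1) = XOR(0, 0) = 0
t4 = OR(t3, u) = OR(0, 1) = 1
t5 = AND(w, t4) = AND(0, 1) = 0
So t4 = 1 and t5 = 0.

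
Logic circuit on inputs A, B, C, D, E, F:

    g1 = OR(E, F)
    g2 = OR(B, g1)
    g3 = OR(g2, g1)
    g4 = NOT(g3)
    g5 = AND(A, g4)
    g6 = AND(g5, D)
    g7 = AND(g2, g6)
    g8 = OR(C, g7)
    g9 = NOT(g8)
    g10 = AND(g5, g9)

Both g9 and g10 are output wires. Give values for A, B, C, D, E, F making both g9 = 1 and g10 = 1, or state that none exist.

Check with A=1 B=0 C=0 D=0 E=0 F=0:
g1 = OR(E, F) = OR(0, 0) = 0
g2 = OR(B, g1) = OR(0, 0) = 0
g3 = OR(g2, g1) = OR(0, 0) = 0
g4 = NOT(g3) = NOT 0 = 1
g5 = AND(A, g4) = AND(1, 1) = 1
g6 = AND(g5, D) = AND(1, 0) = 0
g7 = AND(g2, g6) = AND(0, 0) = 0
g8 = OR(C, g7) = OR(0, 0) = 0
g9 = NOT(g8) = NOT 0 = 1
g10 = AND(g5, g9) = AND(1, 1) = 1
So g9 = 1 and g10 = 1.

A=1 B=0 C=0 D=0 E=0 F=0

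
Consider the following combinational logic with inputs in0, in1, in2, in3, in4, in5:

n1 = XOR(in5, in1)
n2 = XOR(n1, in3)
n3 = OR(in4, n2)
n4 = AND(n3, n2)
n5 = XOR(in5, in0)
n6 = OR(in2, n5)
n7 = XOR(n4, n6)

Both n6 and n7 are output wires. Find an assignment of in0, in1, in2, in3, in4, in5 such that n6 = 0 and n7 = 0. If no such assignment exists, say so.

Check with in0=1, in1=0, in2=0, in3=1, in4=0, in5=1:
n1 = XOR(in5, in1) = XOR(1, 0) = 1
n2 = XOR(n1, in3) = XOR(1, 1) = 0
n3 = OR(in4, n2) = OR(0, 0) = 0
n4 = AND(n3, n2) = AND(0, 0) = 0
n5 = XOR(in5, in0) = XOR(1, 1) = 0
n6 = OR(in2, n5) = OR(0, 0) = 0
n7 = XOR(n4, n6) = XOR(0, 0) = 0
So n6 = 0 and n7 = 0.

in0=1, in1=0, in2=0, in3=1, in4=0, in5=1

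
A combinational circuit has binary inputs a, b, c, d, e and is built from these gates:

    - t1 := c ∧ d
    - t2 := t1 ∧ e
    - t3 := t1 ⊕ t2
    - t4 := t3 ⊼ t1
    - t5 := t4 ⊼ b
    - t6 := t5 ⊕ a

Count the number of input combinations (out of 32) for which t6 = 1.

t6 = t5 ⊕ a must be 1, so t5 and a differ.
Enumerating the 32 input combinations, 16 give t6 = 1 and 16 give t6 = 0.

16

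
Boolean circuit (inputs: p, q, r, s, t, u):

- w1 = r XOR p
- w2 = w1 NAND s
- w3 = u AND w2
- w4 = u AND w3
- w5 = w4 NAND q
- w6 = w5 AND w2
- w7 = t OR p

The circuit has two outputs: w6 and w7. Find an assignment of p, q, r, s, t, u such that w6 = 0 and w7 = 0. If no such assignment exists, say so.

Check with p=0, q=1, r=1, s=1, t=0, u=0:
w1 = r XOR p = 1 XOR 0 = 1
w2 = w1 NAND s = 1 NAND 1 = 0
w3 = u AND w2 = 0 AND 0 = 0
w4 = u AND w3 = 0 AND 0 = 0
w5 = w4 NAND q = 0 NAND 1 = 1
w6 = w5 AND w2 = 1 AND 0 = 0
w7 = t OR p = 0 OR 0 = 0
So w6 = 0 and w7 = 0.

p=0, q=1, r=1, s=1, t=0, u=0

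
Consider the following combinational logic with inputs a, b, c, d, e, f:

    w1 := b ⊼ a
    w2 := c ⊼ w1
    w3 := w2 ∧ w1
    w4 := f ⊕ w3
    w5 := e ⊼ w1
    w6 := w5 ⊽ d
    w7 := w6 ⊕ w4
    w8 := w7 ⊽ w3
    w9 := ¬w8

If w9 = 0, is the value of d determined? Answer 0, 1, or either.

either

Both values of d occur among assignments with w9 = 0:
  d=0: a=0, b=0, c=1, d=0, e=0, f=0
  d=1: a=0, b=0, c=1, d=1, e=0, f=0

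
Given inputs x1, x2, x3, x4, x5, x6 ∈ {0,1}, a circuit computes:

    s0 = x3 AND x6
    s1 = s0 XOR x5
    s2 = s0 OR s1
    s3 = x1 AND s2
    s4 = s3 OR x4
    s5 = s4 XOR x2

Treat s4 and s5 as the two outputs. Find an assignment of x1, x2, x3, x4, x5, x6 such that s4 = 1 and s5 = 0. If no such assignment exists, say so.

x1=1, x2=1, x3=1, x4=1, x5=0, x6=0

Check with x1=1, x2=1, x3=1, x4=1, x5=0, x6=0:
s0 = x3 AND x6 = 1 AND 0 = 0
s1 = s0 XOR x5 = 0 XOR 0 = 0
s2 = s0 OR s1 = 0 OR 0 = 0
s3 = x1 AND s2 = 1 AND 0 = 0
s4 = s3 OR x4 = 0 OR 1 = 1
s5 = s4 XOR x2 = 1 XOR 1 = 0
So s4 = 1 and s5 = 0.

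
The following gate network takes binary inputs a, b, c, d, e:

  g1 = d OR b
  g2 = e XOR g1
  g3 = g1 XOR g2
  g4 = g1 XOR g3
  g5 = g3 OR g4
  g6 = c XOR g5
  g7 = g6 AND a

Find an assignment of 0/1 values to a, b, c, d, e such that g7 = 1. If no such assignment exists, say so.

g7 = g6 AND a must be 1, so both g6 = 1 and a = 1.
g6 = c XOR g5 must be 1, so c and g5 differ.
Check with a=1, b=1, c=0, d=1, e=1:
g1 = d OR b = 1 OR 1 = 1
g2 = e XOR g1 = 1 XOR 1 = 0
g3 = g1 XOR g2 = 1 XOR 0 = 1
g4 = g1 XOR g3 = 1 XOR 1 = 0
g5 = g3 OR g4 = 1 OR 0 = 1
g6 = c XOR g5 = 0 XOR 1 = 1
g7 = g6 AND a = 1 AND 1 = 1
So g7 = 1 as required.

a=1, b=1, c=0, d=1, e=1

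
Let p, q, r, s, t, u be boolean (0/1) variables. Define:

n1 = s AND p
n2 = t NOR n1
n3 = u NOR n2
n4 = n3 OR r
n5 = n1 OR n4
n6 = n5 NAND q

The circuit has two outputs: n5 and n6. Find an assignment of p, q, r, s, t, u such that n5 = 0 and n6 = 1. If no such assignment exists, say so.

Check with p=1 q=1 r=0 s=0 t=1 u=1:
n1 = s AND p = 0 AND 1 = 0
n2 = t NOR n1 = 1 NOR 0 = 0
n3 = u NOR n2 = 1 NOR 0 = 0
n4 = n3 OR r = 0 OR 0 = 0
n5 = n1 OR n4 = 0 OR 0 = 0
n6 = n5 NAND q = 0 NAND 1 = 1
So n5 = 0 and n6 = 1.

p=1 q=1 r=0 s=0 t=1 u=1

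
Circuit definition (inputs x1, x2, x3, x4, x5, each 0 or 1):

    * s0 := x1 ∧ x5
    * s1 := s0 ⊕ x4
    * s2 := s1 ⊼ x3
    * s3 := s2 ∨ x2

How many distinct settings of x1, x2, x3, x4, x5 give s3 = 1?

28

s3 = s2 ∨ x2 must be 1, so at least one of s2, x2 is 1.
Enumerating the 32 input combinations, 28 give s3 = 1 and 4 give s3 = 0.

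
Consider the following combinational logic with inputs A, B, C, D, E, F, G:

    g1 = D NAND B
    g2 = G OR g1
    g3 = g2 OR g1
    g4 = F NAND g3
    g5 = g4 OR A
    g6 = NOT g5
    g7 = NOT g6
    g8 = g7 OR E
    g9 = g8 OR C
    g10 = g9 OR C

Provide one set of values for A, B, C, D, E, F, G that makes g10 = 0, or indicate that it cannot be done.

A=0, B=0, C=0, D=1, E=0, F=1, G=0

Check with A=0, B=0, C=0, D=1, E=0, F=1, G=0:
g1 = D NAND B = 1 NAND 0 = 1
g2 = G OR g1 = 0 OR 1 = 1
g3 = g2 OR g1 = 1 OR 1 = 1
g4 = F NAND g3 = 1 NAND 1 = 0
g5 = g4 OR A = 0 OR 0 = 0
g6 = NOT g5 = NOT 0 = 1
g7 = NOT g6 = NOT 1 = 0
g8 = g7 OR E = 0 OR 0 = 0
g9 = g8 OR C = 0 OR 0 = 0
g10 = g9 OR C = 0 OR 0 = 0
So g10 = 0 as required.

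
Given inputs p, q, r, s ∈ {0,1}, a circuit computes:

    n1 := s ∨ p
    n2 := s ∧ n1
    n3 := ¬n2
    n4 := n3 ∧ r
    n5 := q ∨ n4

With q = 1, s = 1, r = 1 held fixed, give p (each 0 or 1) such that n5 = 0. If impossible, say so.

no solution exists

With q = 1, s = 1, r = 1 fixed, none of the 2 settings of p give n5 = 0.
For example, with p=1:
n1 = s ∨ p = 1 ∨ 1 = 1
n2 = s ∧ n1 = 1 ∧ 1 = 1
n3 = ¬n2 = ¬1 = 0
n4 = n3 ∧ r = 0 ∧ 1 = 0
n5 = q ∨ n4 = 1 ∨ 0 = 1
giving n5 = 1 ≠ 0.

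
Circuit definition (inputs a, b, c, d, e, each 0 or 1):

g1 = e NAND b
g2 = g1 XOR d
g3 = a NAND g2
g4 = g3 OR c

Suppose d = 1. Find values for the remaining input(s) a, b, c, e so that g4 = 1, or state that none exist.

Check with d = 1 and a=0, b=1, c=1, e=1:
g1 = e NAND b = 1 NAND 1 = 0
g2 = g1 XOR d = 0 XOR 1 = 1
g3 = a NAND g2 = 0 NAND 1 = 1
g4 = g3 OR c = 1 OR 1 = 1
So g4 = 1.

a=0, b=1, c=1, e=1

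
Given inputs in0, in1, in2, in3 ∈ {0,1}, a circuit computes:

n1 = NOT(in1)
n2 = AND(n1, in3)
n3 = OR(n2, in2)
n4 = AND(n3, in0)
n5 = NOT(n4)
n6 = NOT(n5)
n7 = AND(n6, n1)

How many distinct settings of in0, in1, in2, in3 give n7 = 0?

n7 = AND(n6, n1) must be 0, so at least one of n6, n1 is 0.
Enumerating the 16 input combinations, 13 give n7 = 0 and 3 give n7 = 1.

13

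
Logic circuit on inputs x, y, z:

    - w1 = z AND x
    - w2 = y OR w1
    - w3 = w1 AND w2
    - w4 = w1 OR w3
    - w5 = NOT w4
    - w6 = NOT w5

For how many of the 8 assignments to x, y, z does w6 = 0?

6

w6 = NOT w5 must be 0, so w5 = 1.
w5 = NOT w4 must be 1, so w4 = 0.
w4 = w1 OR w3 must be 0, so both w1 = 0 and w3 = 0.
Enumerating the 8 input combinations, 6 give w6 = 0 and 2 give w6 = 1.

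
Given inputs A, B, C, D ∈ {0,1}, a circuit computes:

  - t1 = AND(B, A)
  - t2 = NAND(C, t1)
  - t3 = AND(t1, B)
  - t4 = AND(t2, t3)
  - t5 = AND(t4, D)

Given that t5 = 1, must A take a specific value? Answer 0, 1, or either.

1

t5 = AND(t4, D) must be 1, so both t4 = 1 and D = 1.
Every assignment with t5 = 1 has A = 1; there are 1 such assignment(s).
  A=1, B=1, C=0, D=1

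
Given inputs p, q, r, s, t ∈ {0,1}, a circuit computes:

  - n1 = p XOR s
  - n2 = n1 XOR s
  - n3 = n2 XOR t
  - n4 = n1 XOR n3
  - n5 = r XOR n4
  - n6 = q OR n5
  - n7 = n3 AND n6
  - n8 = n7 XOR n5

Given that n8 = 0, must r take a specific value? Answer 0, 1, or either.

Both values of r occur among assignments with n8 = 0:
  r=0: p=0, q=0, r=0, s=0, t=0
  r=1: p=0, q=0, r=1, s=0, t=1

either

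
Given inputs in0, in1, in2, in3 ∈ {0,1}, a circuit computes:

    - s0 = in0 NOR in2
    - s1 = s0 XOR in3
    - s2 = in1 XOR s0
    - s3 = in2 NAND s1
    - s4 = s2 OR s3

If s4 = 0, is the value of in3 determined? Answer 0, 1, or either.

s4 = s2 OR s3 must be 0, so both s2 = 0 and s3 = 0.
Every assignment with s4 = 0 has in3 = 1; there are 2 such assignment(s).
  in0=0, in1=0, in2=1, in3=1
  in0=1, in1=0, in2=1, in3=1

1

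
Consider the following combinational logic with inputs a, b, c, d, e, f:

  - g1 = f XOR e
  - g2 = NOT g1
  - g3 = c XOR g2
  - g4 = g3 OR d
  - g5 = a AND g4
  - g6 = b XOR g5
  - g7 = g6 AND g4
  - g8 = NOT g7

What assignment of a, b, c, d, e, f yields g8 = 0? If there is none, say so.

a=0, b=1, c=1, d=0, e=1, f=0

g8 = NOT g7 must be 0, so g7 = 1.
Check with a=0, b=1, c=1, d=0, e=1, f=0:
g1 = f XOR e = 0 XOR 1 = 1
g2 = NOT g1 = NOT 1 = 0
g3 = c XOR g2 = 1 XOR 0 = 1
g4 = g3 OR d = 1 OR 0 = 1
g5 = a AND g4 = 0 AND 1 = 0
g6 = b XOR g5 = 1 XOR 0 = 1
g7 = g6 AND g4 = 1 AND 1 = 1
g8 = NOT g7 = NOT 1 = 0
So g8 = 0 as required.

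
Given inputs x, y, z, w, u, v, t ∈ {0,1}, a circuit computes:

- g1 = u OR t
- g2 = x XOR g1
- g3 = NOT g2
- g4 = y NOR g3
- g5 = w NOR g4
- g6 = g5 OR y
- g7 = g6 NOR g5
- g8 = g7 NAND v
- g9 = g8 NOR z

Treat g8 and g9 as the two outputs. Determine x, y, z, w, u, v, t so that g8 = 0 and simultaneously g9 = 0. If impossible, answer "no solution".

Check with x=0, y=0, z=1, w=0, u=1, v=1, t=0:
g1 = u OR t = 1 OR 0 = 1
g2 = x XOR g1 = 0 XOR 1 = 1
g3 = NOT g2 = NOT 1 = 0
g4 = y NOR g3 = 0 NOR 0 = 1
g5 = w NOR g4 = 0 NOR 1 = 0
g6 = g5 OR y = 0 OR 0 = 0
g7 = g6 NOR g5 = 0 NOR 0 = 1
g8 = g7 NAND v = 1 NAND 1 = 0
g9 = g8 NOR z = 0 NOR 1 = 0
So g8 = 0 and g9 = 0.

x=0, y=0, z=1, w=0, u=1, v=1, t=0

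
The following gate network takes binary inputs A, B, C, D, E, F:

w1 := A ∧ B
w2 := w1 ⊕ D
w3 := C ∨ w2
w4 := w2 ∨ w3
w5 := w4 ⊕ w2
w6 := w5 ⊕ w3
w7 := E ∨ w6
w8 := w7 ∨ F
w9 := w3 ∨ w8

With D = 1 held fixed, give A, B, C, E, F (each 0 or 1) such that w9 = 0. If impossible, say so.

A=1, B=1, C=0, E=0, F=0

w9 = w3 ∨ w8 must be 0, so both w3 = 0 and w8 = 0.
Check with D = 1 and A=1, B=1, C=0, E=0, F=0:
w1 = A ∧ B = 1 ∧ 1 = 1
w2 = w1 ⊕ D = 1 ⊕ 1 = 0
w3 = C ∨ w2 = 0 ∨ 0 = 0
w4 = w2 ∨ w3 = 0 ∨ 0 = 0
w5 = w4 ⊕ w2 = 0 ⊕ 0 = 0
w6 = w5 ⊕ w3 = 0 ⊕ 0 = 0
w7 = E ∨ w6 = 0 ∨ 0 = 0
w8 = w7 ∨ F = 0 ∨ 0 = 0
w9 = w3 ∨ w8 = 0 ∨ 0 = 0
So w9 = 0.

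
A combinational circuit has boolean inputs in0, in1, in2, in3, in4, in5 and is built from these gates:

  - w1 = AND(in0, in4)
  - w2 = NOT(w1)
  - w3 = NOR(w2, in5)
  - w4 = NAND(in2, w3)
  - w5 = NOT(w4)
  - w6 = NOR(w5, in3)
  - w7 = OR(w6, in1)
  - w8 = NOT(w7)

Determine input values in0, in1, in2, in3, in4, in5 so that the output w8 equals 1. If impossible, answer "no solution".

in0=1, in1=0, in2=0, in3=1, in4=0, in5=0

w8 = NOT(w7) must be 1, so w7 = 0.
Check with in0=1, in1=0, in2=0, in3=1, in4=0, in5=0:
w1 = AND(in0, in4) = AND(1, 0) = 0
w2 = NOT(w1) = NOT 0 = 1
w3 = NOR(w2, in5) = NOR(1, 0) = 0
w4 = NAND(in2, w3) = NAND(0, 0) = 1
w5 = NOT(w4) = NOT 1 = 0
w6 = NOR(w5, in3) = NOR(0, 1) = 0
w7 = OR(w6, in1) = OR(0, 0) = 0
w8 = NOT(w7) = NOT 0 = 1
So w8 = 1 as required.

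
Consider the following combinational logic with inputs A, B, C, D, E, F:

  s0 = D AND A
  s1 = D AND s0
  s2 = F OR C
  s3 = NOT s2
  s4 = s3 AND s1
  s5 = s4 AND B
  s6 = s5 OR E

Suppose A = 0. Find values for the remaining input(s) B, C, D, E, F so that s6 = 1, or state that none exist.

Check with A = 0 and B=1, C=1, D=0, E=1, F=1:
s0 = D AND A = 0 AND 0 = 0
s1 = D AND s0 = 0 AND 0 = 0
s2 = F OR C = 1 OR 1 = 1
s3 = NOT s2 = NOT 1 = 0
s4 = s3 AND s1 = 0 AND 0 = 0
s5 = s4 AND B = 0 AND 1 = 0
s6 = s5 OR E = 0 OR 1 = 1
So s6 = 1.

B=1, C=1, D=0, E=1, F=1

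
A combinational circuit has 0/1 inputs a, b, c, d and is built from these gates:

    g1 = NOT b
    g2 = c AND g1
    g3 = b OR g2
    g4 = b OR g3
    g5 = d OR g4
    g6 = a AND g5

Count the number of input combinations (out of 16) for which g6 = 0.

9

g6 = a AND g5 must be 0, so at least one of a, g5 is 0.
Enumerating the 16 input combinations, 9 give g6 = 0 and 7 give g6 = 1.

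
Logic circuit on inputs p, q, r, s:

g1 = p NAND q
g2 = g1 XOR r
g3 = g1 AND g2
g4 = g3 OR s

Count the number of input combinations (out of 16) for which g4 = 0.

g4 = g3 OR s must be 0, so both g3 = 0 and s = 0.
g3 = g1 AND g2 must be 0, so at least one of g1, g2 is 0.
Enumerating the 16 input combinations, 5 give g4 = 0 and 11 give g4 = 1.

5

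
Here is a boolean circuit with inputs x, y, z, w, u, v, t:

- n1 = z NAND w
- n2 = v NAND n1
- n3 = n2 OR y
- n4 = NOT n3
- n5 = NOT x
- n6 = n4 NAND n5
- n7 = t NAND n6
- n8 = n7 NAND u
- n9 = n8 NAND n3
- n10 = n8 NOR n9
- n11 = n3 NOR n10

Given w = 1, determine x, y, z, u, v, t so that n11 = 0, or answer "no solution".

Check with w = 1 and x=1, y=1, z=0, u=1, v=0, t=1:
n1 = z NAND w = 0 NAND 1 = 1
n2 = v NAND n1 = 0 NAND 1 = 1
n3 = n2 OR y = 1 OR 1 = 1
n4 = NOT n3 = NOT 1 = 0
n5 = NOT x = NOT 1 = 0
n6 = n4 NAND n5 = 0 NAND 0 = 1
n7 = t NAND n6 = 1 NAND 1 = 0
n8 = n7 NAND u = 0 NAND 1 = 1
n9 = n8 NAND n3 = 1 NAND 1 = 0
n10 = n8 NOR n9 = 1 NOR 0 = 0
n11 = n3 NOR n10 = 1 NOR 0 = 0
So n11 = 0.

x=1, y=1, z=0, u=1, v=0, t=1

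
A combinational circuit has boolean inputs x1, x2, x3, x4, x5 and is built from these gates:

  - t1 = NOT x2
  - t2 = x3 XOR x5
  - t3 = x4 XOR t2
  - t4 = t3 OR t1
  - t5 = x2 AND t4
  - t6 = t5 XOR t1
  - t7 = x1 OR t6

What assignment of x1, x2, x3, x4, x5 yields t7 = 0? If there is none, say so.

t7 = x1 OR t6 must be 0, so both x1 = 0 and t6 = 0.
t6 = t5 XOR t1 must be 0, so t5 and t1 are equal.
Check with x1=0, x2=1, x3=1, x4=0, x5=1:
t1 = NOT x2 = NOT 1 = 0
t2 = x3 XOR x5 = 1 XOR 1 = 0
t3 = x4 XOR t2 = 0 XOR 0 = 0
t4 = t3 OR t1 = 0 OR 0 = 0
t5 = x2 AND t4 = 1 AND 0 = 0
t6 = t5 XOR t1 = 0 XOR 0 = 0
t7 = x1 OR t6 = 0 OR 0 = 0
So t7 = 0 as required.

x1=0, x2=1, x3=1, x4=0, x5=1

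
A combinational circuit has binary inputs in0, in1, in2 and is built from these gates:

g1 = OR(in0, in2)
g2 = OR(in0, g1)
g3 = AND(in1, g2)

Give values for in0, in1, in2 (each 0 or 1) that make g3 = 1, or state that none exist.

g3 = AND(in1, g2) must be 1, so both in1 = 1 and g2 = 1.
g2 = OR(in0, g1) must be 1, so at least one of in0, g1 is 1.
Check with in0=0, in1=1, in2=1:
g1 = OR(in0, in2) = OR(0, 1) = 1
g2 = OR(in0, g1) = OR(0, 1) = 1
g3 = AND(in1, g2) = AND(1, 1) = 1
So g3 = 1 as required.

in0=0, in1=1, in2=1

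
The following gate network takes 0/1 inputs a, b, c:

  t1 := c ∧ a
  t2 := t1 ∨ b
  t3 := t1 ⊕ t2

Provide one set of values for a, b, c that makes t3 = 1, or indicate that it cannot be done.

a=0 b=1 c=1

Check with a=0 b=1 c=1:
t1 = c ∧ a = 1 ∧ 0 = 0
t2 = t1 ∨ b = 0 ∨ 1 = 1
t3 = t1 ⊕ t2 = 0 ⊕ 1 = 1
So t3 = 1 as required.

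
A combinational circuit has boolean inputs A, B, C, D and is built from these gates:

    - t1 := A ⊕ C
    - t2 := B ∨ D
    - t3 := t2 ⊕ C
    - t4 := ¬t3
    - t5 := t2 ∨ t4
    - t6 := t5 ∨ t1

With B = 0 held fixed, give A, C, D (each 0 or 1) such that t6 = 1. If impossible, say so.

A=0 C=1 D=1

Check with B = 0 and A=0, C=1, D=1:
t1 = A ⊕ C = 0 ⊕ 1 = 1
t2 = B ∨ D = 0 ∨ 1 = 1
t3 = t2 ⊕ C = 1 ⊕ 1 = 0
t4 = ¬t3 = ¬0 = 1
t5 = t2 ∨ t4 = 1 ∨ 1 = 1
t6 = t5 ∨ t1 = 1 ∨ 1 = 1
So t6 = 1.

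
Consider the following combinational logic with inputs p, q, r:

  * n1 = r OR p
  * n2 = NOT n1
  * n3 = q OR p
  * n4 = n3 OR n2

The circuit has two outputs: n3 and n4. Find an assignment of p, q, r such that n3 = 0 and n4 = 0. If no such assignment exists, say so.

Check with p=0, q=0, r=1:
n1 = r OR p = 1 OR 0 = 1
n2 = NOT n1 = NOT 1 = 0
n3 = q OR p = 0 OR 0 = 0
n4 = n3 OR n2 = 0 OR 0 = 0
So n3 = 0 and n4 = 0.

p=0, q=0, r=1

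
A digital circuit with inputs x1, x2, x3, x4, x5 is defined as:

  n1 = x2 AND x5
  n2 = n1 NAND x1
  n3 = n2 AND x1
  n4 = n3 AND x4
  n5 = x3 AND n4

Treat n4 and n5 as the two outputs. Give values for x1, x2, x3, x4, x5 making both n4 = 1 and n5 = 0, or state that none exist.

Check with x1=1, x2=0, x3=0, x4=1, x5=0:
n1 = x2 AND x5 = 0 AND 0 = 0
n2 = n1 NAND x1 = 0 NAND 1 = 1
n3 = n2 AND x1 = 1 AND 1 = 1
n4 = n3 AND x4 = 1 AND 1 = 1
n5 = x3 AND n4 = 0 AND 1 = 0
So n4 = 1 and n5 = 0.

x1=1, x2=0, x3=0, x4=1, x5=0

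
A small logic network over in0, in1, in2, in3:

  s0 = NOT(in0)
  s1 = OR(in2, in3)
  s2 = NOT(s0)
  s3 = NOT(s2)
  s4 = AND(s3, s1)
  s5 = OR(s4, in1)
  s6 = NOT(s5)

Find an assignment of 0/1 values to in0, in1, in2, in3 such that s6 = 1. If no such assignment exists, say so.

s6 = NOT(s5) must be 1, so s5 = 0.
Check with in0=1, in1=0, in2=1, in3=1:
s0 = NOT(in0) = NOT 1 = 0
s1 = OR(in2, in3) = OR(1, 1) = 1
s2 = NOT(s0) = NOT 0 = 1
s3 = NOT(s2) = NOT 1 = 0
s4 = AND(s3, s1) = AND(0, 1) = 0
s5 = OR(s4, in1) = OR(0, 0) = 0
s6 = NOT(s5) = NOT 0 = 1
So s6 = 1 as required.

in0=1, in1=0, in2=1, in3=1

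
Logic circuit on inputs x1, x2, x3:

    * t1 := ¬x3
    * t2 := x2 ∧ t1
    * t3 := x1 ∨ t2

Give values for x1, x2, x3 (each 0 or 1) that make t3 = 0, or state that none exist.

t3 = x1 ∨ t2 must be 0, so both x1 = 0 and t2 = 0.
t2 = x2 ∧ t1 must be 0, so at least one of x2, t1 is 0.
Check with x1=0, x2=1, x3=1:
t1 = ¬x3 = ¬1 = 0
t2 = x2 ∧ t1 = 1 ∧ 0 = 0
t3 = x1 ∨ t2 = 0 ∨ 0 = 0
So t3 = 0 as required.

x1=0, x2=1, x3=1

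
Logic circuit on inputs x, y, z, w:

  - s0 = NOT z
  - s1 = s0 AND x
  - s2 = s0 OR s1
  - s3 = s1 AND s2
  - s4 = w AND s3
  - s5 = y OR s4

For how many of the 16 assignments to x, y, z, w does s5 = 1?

s5 = y OR s4 must be 1, so at least one of y, s4 is 1.
Enumerating the 16 input combinations, 9 give s5 = 1 and 7 give s5 = 0.

9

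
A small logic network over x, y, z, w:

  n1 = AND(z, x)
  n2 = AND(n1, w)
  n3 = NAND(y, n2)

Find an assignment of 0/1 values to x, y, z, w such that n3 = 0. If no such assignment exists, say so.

Check with x=1, y=1, z=1, w=1:
n1 = AND(z, x) = AND(1, 1) = 1
n2 = AND(n1, w) = AND(1, 1) = 1
n3 = NAND(y, n2) = NAND(1, 1) = 0
So n3 = 0 as required.

x=1, y=1, z=1, w=1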